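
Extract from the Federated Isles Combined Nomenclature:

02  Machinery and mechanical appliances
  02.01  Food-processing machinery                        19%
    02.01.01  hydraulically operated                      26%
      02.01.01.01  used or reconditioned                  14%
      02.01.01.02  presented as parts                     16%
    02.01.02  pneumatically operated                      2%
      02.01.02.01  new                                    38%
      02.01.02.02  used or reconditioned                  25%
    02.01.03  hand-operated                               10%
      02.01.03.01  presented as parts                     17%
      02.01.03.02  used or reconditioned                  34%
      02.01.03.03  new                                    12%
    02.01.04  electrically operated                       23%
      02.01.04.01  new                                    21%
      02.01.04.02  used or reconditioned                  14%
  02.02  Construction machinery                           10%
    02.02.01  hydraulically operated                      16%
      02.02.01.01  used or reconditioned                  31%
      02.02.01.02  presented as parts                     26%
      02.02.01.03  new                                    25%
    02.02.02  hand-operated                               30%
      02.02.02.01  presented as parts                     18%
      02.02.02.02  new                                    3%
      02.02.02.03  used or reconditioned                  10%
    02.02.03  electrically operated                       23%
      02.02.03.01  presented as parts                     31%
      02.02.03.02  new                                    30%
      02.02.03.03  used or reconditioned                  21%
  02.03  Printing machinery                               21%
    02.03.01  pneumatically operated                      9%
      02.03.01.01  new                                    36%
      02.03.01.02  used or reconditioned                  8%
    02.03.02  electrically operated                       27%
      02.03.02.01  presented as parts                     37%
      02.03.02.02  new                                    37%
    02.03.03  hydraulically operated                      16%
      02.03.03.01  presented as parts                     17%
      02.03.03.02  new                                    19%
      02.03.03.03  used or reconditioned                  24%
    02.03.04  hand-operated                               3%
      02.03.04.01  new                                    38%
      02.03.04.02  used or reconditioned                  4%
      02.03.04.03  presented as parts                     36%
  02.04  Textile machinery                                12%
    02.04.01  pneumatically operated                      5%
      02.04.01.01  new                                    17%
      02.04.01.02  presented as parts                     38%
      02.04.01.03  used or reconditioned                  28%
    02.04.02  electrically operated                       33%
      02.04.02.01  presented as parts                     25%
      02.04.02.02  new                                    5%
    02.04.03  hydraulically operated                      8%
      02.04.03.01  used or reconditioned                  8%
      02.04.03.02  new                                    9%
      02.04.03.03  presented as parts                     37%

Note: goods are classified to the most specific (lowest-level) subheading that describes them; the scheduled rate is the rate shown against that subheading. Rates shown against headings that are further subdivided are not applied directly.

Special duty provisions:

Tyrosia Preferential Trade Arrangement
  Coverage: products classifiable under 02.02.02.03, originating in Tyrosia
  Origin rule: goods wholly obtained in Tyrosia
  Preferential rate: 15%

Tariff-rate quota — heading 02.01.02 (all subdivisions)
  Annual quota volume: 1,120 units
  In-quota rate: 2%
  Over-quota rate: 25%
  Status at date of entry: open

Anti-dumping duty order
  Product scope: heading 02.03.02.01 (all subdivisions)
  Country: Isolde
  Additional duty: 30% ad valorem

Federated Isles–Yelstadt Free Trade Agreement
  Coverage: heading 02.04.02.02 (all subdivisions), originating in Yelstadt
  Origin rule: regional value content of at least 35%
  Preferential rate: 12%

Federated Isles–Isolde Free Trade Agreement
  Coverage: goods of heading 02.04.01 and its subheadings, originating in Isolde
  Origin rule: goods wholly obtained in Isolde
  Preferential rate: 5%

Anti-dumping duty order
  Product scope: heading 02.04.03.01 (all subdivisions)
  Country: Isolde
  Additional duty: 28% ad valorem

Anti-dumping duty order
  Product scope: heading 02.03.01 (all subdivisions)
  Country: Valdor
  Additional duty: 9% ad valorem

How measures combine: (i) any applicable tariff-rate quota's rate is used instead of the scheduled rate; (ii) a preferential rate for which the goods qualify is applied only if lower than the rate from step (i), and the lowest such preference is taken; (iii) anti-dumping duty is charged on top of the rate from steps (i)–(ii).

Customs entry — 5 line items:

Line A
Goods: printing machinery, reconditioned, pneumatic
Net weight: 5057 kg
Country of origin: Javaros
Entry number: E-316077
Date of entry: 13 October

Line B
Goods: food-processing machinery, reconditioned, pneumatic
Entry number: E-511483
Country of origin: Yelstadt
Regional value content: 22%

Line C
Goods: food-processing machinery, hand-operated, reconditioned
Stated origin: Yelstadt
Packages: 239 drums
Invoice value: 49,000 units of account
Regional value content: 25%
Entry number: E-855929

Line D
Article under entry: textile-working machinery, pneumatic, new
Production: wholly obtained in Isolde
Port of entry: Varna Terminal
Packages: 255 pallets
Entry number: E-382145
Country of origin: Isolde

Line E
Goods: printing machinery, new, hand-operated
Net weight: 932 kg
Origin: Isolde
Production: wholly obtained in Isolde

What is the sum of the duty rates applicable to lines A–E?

87%

Line A: printing → 02.03; pneumatic → 02.03.01; reconditioned → 02.03.01.02. Scheduled 8%. No special measure applies. → 8%.
Line B: food-processing → 02.01; pneumatic → 02.01.02; reconditioned → 02.01.02.02. Scheduled 25%. quota on 02.01.02 open → in-quota 2%; Yelstadt agreement on 02.04.02.02: 02.01.02.02 not covered. → 2%.
Line C: food-processing → 02.01; hand-operated → 02.01.03; reconditioned → 02.01.03.02. Scheduled 34%. Yelstadt agreement on 02.04.02.02: 02.01.03.02 not covered. → 34%.
Line D: textile-working → 02.04; pneumatic → 02.04.01; new → 02.04.01.01. Scheduled 17%. Isolde agreement on 02.04.01: wholly obtained → 5% available; preferential 5%. → 5%.
Line E: printing → 02.03; hand-operated → 02.03.04; new → 02.03.04.01. Scheduled 38%. Isolde agreement on 02.04.01: 02.03.04.01 not covered. → 38%.
Sum: 8% + 2% + 34% + 5% + 38% = 87%.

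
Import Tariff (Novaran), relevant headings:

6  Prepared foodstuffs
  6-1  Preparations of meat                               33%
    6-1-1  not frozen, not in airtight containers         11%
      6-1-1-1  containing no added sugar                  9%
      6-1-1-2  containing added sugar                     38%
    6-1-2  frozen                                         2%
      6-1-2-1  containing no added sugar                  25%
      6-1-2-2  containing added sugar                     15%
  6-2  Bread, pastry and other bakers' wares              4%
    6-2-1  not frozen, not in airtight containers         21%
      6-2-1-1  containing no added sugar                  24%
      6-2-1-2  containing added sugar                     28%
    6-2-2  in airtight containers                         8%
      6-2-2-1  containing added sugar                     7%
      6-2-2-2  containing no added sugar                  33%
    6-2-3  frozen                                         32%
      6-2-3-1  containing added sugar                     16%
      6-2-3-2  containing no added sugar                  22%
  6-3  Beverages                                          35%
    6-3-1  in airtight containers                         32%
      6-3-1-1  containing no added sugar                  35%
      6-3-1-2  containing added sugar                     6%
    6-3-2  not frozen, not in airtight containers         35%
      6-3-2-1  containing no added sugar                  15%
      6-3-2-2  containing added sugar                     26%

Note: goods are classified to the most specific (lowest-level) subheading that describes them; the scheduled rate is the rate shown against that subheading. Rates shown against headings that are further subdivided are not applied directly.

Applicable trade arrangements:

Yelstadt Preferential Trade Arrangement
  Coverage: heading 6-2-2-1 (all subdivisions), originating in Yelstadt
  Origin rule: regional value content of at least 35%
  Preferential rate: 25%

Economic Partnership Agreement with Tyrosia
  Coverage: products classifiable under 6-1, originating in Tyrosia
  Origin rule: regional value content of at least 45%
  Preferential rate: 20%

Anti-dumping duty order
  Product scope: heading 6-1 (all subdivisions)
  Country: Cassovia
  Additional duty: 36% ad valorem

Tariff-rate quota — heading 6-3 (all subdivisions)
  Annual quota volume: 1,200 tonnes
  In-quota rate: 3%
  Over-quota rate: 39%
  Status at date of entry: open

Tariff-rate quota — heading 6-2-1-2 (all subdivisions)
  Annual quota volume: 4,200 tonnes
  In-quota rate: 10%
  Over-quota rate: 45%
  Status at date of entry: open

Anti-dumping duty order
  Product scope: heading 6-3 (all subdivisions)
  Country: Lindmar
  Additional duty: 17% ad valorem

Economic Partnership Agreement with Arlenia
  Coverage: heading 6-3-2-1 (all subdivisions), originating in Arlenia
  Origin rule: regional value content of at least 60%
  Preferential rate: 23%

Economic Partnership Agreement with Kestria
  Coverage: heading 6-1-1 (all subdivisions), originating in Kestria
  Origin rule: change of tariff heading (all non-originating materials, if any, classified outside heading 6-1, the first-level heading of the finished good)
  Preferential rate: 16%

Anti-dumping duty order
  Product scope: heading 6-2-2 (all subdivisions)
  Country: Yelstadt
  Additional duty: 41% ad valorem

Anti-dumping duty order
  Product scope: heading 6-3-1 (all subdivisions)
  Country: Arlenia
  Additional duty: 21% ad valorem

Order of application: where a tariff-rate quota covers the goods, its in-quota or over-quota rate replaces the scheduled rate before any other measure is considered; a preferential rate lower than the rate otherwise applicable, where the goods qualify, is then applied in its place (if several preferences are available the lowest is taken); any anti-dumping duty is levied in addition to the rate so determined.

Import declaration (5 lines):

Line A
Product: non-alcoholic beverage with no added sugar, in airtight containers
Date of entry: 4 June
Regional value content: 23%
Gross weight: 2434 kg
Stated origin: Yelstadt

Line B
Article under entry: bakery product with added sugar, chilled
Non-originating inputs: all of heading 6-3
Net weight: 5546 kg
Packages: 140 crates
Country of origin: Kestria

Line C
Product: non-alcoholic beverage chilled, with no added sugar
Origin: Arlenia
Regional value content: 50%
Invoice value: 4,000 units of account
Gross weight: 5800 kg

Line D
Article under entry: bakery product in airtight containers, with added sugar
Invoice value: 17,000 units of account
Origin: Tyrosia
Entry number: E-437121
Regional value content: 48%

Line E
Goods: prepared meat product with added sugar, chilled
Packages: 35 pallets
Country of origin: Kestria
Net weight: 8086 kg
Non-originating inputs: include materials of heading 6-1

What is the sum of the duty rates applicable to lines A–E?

Line A: non-alcoholic beverage → 6-3; in airtight containers → 6-3-1; with no added sugar → 6-3-1-1. Scheduled 35%. quota on 6-3 open → in-quota 3%; Yelstadt agreement on 6-2-2-1: 6-3-1-1 not covered. → 3%.
Line B: bakery product → 6-2; chilled → 6-2-1; with added sugar → 6-2-1-2. Scheduled 28%. quota on 6-2-1-2 open → in-quota 10%; Kestria agreement on 6-1-1: 6-2-1-2 not covered. → 10%.
Line C: non-alcoholic beverage → 6-3; chilled → 6-3-2; with no added sugar → 6-3-2-1. Scheduled 15%. quota on 6-3 open → in-quota 3%; Arlenia agreement on 6-3-2-1: RVC < 60%. → 3%.
Line D: bakery product → 6-2; in airtight containers → 6-2-2; with added sugar → 6-2-2-1. Scheduled 7%. Tyrosia agreement on 6-1: 6-2-2-1 not covered. → 7%.
Line E: prepared meat product → 6-1; chilled → 6-1-1; with added sugar → 6-1-1-2. Scheduled 38%. Kestria agreement on 6-1-1: CTH not met. → 38%.
Sum: 3% + 10% + 3% + 7% + 38% = 61%.

61%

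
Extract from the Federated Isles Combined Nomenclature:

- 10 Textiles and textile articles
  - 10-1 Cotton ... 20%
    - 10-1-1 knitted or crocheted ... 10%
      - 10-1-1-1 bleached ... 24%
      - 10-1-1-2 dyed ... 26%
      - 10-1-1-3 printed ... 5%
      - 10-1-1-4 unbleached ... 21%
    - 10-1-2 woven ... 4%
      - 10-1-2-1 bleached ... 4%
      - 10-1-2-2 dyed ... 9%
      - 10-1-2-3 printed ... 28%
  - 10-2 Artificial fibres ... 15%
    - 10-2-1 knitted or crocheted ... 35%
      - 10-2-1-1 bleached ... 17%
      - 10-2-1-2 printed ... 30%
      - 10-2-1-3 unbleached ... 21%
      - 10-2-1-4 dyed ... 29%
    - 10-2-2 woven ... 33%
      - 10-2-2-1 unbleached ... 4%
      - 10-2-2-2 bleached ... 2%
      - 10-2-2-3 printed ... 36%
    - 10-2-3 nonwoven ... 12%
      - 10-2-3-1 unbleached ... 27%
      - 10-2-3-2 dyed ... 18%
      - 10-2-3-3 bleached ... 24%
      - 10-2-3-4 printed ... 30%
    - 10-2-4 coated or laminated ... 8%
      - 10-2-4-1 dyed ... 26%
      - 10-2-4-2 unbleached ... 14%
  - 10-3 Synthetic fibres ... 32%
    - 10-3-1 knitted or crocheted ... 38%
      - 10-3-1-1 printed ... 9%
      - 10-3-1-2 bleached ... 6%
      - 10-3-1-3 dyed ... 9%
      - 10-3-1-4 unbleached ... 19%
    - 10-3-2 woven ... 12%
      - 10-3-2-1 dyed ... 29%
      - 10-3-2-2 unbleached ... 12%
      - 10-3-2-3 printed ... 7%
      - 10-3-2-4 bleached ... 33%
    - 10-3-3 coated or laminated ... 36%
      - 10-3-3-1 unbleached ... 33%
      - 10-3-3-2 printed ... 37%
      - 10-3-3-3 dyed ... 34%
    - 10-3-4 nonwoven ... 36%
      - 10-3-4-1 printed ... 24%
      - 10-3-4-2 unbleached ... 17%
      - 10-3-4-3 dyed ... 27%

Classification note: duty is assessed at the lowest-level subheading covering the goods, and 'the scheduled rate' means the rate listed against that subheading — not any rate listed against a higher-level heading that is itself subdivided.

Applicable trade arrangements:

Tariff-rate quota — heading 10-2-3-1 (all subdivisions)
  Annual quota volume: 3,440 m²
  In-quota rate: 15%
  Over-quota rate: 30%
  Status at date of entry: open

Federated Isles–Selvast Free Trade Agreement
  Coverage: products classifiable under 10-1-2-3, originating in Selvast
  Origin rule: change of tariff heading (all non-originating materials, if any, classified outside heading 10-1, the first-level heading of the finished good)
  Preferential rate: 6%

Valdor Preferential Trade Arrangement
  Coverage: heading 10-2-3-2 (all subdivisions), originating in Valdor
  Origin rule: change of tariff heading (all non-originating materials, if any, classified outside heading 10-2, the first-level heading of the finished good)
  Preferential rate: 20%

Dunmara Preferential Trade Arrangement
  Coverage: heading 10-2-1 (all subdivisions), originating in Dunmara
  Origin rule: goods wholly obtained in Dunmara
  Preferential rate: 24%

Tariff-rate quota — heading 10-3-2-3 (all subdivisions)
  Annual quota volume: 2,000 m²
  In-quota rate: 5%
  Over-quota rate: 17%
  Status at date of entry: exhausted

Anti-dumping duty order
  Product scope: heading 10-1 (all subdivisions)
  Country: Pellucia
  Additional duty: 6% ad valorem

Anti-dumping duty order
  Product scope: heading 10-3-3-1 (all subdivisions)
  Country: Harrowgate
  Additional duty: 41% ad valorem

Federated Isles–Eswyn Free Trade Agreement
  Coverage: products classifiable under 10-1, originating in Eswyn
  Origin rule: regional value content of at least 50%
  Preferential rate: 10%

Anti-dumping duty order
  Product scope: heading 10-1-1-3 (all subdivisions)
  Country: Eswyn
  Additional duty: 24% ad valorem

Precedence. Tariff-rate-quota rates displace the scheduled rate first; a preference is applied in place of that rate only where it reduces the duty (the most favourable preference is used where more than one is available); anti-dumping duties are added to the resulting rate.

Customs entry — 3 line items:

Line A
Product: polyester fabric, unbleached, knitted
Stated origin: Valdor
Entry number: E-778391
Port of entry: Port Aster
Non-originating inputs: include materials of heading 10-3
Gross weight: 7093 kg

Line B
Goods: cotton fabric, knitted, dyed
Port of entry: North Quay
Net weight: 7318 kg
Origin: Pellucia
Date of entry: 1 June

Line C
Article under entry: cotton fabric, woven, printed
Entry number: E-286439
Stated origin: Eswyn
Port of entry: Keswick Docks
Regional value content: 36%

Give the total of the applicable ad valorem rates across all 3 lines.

79%

Line A: polyester → 10-3; knitted → 10-3-1; unbleached → 10-3-1-4. Scheduled 19%. Valdor agreement on 10-2-3-2: 10-3-1-4 not covered. → 19%.
Line B: cotton → 10-1; knitted → 10-1-1; dyed → 10-1-1-2. Scheduled 26%. anti-dumping (Pellucia, 10-1): +6%; total 26% + 6% = 32%. → 32%.
Line C: cotton → 10-1; woven → 10-1-2; printed → 10-1-2-3. Scheduled 28%. Eswyn agreement on 10-1: RVC < 50%. → 28%.
Sum: 19% + 32% + 28% = 79%.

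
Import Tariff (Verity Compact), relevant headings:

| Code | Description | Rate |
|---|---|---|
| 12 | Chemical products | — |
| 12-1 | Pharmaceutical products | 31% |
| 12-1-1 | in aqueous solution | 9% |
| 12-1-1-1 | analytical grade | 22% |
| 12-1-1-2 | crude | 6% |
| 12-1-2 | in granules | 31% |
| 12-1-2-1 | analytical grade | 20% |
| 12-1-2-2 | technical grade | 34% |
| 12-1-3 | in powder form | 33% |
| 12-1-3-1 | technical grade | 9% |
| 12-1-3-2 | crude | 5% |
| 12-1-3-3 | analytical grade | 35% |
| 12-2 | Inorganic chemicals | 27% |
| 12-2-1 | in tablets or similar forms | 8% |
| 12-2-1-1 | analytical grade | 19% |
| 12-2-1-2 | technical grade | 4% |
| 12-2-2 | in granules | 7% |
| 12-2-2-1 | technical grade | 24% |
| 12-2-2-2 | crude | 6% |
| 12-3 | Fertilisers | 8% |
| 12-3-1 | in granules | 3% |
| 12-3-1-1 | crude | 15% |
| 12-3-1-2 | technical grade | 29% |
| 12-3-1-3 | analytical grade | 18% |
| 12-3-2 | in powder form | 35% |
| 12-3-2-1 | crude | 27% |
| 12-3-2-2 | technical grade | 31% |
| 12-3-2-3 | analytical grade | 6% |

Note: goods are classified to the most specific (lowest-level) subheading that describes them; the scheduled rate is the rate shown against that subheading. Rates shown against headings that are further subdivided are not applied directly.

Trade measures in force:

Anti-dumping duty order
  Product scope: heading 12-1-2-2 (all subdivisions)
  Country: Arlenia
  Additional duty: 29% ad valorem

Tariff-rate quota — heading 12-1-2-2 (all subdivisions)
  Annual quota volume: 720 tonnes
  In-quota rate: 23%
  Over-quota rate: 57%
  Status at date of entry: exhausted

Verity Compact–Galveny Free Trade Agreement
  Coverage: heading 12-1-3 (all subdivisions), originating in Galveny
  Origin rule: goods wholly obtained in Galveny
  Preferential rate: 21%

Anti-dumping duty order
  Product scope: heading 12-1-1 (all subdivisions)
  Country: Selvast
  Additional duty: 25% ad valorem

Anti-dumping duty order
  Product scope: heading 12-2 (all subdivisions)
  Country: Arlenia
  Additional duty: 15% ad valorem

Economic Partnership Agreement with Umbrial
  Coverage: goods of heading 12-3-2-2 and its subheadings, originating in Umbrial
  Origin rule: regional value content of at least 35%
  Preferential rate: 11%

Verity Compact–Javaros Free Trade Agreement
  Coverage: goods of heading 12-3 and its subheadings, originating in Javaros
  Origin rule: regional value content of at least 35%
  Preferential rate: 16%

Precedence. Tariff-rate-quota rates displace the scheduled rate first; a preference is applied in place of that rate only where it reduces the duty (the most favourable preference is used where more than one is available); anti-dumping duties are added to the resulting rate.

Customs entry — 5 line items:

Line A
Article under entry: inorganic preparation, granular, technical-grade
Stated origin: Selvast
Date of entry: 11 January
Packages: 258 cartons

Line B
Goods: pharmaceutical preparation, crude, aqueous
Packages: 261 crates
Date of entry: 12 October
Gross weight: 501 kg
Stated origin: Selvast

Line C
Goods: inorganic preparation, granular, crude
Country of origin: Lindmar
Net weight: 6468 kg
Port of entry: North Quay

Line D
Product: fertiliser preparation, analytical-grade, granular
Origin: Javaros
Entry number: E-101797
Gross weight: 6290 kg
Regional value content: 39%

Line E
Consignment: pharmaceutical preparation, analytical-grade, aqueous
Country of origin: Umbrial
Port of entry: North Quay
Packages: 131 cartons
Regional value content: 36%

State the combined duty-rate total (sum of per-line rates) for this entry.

99%

Line A: inorganic → 12-2; granular → 12-2-2; technical-grade → 12-2-2-1. Scheduled 24%. No special measure applies. → 24%.
Line B: pharmaceutical → 12-1; aqueous → 12-1-1; crude → 12-1-1-2. Scheduled 6%. anti-dumping (Selvast, 12-1-1): +25%; total 6% + 25% = 31%. → 31%.
Line C: inorganic → 12-2; granular → 12-2-2; crude → 12-2-2-2. Scheduled 6%. No special measure applies. → 6%.
Line D: fertiliser → 12-3; granular → 12-3-1; analytical-grade → 12-3-1-3. Scheduled 18%. Javaros agreement on 12-3: RVC ≥ 35% → 16% available; preferential 16%. → 16%.
Line E: pharmaceutical → 12-1; aqueous → 12-1-1; analytical-grade → 12-1-1-1. Scheduled 22%. Umbrial agreement on 12-3-2-2: 12-1-1-1 not covered. → 22%.
Sum: 24% + 31% + 6% + 16% + 22% = 99%.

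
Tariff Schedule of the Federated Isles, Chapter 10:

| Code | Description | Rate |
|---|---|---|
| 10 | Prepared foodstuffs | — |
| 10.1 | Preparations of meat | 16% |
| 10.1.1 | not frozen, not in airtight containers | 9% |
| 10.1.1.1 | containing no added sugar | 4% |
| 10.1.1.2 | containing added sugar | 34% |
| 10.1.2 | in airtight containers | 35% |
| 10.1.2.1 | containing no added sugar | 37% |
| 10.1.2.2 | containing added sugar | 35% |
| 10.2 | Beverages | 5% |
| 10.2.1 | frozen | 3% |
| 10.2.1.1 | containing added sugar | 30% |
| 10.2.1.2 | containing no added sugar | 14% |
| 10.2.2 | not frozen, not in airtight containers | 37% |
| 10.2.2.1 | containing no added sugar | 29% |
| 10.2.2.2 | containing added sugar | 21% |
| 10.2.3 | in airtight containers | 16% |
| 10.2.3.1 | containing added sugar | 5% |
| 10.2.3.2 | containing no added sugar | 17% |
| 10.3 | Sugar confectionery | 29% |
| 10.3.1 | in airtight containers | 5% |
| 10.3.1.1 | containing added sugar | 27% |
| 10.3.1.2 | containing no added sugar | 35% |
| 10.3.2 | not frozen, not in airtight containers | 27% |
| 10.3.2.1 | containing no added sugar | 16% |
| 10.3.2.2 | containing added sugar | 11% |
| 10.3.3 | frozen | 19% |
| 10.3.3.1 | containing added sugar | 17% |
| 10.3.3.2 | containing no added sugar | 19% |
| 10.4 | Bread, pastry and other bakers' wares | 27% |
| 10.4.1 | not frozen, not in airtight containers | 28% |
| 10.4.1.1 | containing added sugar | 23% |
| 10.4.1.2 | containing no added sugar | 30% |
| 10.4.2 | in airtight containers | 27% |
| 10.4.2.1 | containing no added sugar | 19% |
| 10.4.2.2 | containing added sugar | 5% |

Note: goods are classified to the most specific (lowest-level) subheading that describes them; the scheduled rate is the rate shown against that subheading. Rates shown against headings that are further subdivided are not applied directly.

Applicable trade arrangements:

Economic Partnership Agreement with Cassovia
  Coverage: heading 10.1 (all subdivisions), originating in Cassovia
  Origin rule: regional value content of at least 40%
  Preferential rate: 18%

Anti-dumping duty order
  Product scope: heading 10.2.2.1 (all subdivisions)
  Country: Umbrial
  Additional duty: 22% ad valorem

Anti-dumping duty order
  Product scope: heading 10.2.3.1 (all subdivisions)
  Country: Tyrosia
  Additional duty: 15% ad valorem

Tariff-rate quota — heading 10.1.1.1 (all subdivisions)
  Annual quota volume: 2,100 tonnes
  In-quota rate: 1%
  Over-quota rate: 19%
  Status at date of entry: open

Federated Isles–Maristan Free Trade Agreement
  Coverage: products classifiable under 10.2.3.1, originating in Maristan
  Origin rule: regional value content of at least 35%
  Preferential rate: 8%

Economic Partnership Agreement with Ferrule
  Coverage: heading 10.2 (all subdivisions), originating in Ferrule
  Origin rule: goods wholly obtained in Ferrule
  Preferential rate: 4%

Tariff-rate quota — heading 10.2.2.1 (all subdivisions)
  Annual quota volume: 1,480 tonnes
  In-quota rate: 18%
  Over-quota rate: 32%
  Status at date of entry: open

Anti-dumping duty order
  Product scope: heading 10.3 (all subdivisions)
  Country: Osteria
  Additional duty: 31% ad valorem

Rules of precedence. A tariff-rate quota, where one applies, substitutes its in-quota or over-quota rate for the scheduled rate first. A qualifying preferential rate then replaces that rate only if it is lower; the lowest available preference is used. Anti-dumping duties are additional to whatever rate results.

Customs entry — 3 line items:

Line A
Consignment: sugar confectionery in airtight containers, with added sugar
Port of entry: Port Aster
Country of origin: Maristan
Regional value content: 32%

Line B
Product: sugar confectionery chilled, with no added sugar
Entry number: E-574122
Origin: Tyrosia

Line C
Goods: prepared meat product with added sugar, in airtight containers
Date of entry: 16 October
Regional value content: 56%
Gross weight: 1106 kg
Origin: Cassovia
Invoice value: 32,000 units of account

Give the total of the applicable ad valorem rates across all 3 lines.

Line A: sugar confectionery → 10.3; in airtight containers → 10.3.1; with added sugar → 10.3.1.1. Scheduled 27%. Maristan agreement on 10.2.3.1: 10.3.1.1 not covered. → 27%.
Line B: sugar confectionery → 10.3; chilled → 10.3.2; with no added sugar → 10.3.2.1. Scheduled 16%. No special measure applies. → 16%.
Line C: prepared meat product → 10.1; in airtight containers → 10.1.2; with added sugar → 10.1.2.2. Scheduled 35%. Cassovia agreement on 10.1: RVC ≥ 40% → 18% available; preferential 18%. → 18%.
Sum: 27% + 16% + 18% = 61%.

61%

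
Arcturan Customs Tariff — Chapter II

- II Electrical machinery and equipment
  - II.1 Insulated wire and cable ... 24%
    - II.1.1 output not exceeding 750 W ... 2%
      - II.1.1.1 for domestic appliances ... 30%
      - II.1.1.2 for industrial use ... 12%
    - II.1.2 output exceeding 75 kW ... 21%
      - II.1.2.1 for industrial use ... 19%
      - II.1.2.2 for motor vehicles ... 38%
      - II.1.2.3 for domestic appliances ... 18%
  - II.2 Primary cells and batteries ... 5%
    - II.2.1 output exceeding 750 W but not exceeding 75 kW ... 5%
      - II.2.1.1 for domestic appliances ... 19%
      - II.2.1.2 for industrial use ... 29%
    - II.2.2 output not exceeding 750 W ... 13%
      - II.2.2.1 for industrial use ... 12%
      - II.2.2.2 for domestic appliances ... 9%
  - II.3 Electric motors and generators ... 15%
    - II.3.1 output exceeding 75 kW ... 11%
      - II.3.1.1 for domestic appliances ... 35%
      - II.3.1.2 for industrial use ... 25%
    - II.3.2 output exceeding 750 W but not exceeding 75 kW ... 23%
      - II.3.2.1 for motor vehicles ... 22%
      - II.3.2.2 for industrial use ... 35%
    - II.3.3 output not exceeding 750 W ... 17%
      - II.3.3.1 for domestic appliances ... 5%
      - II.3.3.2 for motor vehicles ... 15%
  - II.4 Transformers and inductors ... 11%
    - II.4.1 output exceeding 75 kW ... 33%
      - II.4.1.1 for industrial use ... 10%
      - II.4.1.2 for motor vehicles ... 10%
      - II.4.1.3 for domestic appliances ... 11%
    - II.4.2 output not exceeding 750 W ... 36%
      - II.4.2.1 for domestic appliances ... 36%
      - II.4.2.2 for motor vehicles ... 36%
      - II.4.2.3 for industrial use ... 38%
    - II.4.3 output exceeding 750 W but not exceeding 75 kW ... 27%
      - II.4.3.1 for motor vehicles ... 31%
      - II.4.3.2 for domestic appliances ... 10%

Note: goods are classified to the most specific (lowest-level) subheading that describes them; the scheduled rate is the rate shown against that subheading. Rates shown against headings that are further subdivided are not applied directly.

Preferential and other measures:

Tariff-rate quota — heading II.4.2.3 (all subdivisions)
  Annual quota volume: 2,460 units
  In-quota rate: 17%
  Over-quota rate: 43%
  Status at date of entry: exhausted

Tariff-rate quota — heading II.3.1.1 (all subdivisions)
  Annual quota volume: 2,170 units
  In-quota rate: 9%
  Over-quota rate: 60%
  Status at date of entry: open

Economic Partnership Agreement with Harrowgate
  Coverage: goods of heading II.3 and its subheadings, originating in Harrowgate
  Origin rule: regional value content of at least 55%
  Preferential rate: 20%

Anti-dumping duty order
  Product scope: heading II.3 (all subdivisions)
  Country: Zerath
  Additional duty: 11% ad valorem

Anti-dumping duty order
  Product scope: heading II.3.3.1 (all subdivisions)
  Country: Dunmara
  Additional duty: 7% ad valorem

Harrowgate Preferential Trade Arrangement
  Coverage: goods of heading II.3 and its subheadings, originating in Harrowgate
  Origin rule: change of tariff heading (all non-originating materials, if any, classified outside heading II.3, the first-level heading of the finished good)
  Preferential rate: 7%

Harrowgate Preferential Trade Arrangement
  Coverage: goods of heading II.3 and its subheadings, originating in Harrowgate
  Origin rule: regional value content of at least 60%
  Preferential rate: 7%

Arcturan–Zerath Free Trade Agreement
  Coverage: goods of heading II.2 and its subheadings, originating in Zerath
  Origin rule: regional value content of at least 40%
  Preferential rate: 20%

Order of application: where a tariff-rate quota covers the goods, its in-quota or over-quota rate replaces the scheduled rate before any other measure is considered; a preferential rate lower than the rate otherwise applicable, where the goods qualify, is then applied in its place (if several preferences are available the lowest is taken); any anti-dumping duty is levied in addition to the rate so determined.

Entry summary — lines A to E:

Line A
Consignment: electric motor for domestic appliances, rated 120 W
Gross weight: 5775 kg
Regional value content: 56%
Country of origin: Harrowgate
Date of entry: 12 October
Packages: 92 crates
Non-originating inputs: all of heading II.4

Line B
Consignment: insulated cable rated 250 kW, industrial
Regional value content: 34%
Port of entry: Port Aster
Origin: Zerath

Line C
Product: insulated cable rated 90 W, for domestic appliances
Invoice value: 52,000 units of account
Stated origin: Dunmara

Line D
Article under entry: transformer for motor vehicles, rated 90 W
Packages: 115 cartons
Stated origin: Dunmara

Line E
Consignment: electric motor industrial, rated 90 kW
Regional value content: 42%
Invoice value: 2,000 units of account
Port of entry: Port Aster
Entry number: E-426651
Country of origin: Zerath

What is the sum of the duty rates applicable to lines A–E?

Line A: electric motor → II.3; rated 120 W → II.3.3; for domestic appliances → II.3.3.1. Scheduled 5%. Harrowgate agreement on II.3: RVC ≥ 55% → 20% available; Harrowgate agreement on II.3: CTH met → 7% available; Harrowgate agreement on II.3: RVC < 60%; preference 7% not lower than 5% → no reduction. → 5%.
Line B: insulated cable → II.1; rated 250 kW → II.1.2; industrial → II.1.2.1. Scheduled 19%. Zerath agreement on II.2: II.1.2.1 not covered. → 19%.
Line C: insulated cable → II.1; rated 90 W → II.1.1; for domestic appliances → II.1.1.1. Scheduled 30%. No special measure applies. → 30%.
Line D: transformer → II.4; rated 90 W → II.4.2; for motor vehicles → II.4.2.2. Scheduled 36%. No special measure applies. → 36%.
Line E: electric motor → II.3; rated 90 kW → II.3.1; industrial → II.3.1.2. Scheduled 25%. Zerath agreement on II.2: II.3.1.2 not covered; anti-dumping (Zerath, II.3): +11%; total 25% + 11% = 36%. → 36%.
Sum: 5% + 19% + 30% + 36% + 36% = 126%.

126%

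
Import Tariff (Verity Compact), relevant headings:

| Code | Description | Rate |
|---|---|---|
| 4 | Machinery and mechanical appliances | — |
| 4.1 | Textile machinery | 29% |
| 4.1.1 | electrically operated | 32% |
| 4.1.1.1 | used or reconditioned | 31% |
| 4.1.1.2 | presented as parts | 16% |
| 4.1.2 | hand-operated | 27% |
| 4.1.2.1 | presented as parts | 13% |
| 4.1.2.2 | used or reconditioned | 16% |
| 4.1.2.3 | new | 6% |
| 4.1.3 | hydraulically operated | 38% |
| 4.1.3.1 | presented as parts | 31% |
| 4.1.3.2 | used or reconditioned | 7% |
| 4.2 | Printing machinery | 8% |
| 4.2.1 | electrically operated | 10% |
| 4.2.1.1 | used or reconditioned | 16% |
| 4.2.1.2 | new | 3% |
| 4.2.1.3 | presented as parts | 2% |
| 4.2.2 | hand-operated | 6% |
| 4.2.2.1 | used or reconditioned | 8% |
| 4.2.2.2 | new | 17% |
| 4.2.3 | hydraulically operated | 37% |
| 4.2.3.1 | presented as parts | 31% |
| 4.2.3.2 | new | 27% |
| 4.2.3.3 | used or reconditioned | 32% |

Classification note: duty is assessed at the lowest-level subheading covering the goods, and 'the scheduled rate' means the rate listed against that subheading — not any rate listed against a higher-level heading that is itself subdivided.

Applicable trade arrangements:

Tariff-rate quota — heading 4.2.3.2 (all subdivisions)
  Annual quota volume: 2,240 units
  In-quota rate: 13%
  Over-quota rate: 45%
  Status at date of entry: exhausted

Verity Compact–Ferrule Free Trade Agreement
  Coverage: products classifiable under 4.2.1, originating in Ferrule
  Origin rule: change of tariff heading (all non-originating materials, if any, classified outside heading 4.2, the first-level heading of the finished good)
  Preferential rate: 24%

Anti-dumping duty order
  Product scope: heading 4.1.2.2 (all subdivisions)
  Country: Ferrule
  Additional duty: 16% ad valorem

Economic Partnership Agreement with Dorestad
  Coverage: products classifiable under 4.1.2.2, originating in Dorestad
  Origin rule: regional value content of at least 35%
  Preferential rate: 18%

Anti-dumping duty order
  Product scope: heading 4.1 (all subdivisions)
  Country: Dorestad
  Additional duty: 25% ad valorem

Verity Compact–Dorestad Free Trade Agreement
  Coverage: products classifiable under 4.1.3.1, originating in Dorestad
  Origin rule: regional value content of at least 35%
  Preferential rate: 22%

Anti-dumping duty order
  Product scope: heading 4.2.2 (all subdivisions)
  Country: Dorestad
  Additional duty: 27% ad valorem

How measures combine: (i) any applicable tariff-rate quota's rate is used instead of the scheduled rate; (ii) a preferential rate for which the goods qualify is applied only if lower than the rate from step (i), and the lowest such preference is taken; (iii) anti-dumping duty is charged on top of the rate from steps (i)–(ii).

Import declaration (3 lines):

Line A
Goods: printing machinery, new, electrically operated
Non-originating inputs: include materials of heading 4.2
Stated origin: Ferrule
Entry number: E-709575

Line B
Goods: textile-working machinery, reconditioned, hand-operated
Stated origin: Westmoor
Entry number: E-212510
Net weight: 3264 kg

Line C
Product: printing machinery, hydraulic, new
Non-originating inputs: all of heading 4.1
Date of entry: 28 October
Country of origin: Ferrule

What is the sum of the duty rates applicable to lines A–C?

Line A: printing → 4.2; electrically operated → 4.2.1; new → 4.2.1.2. Scheduled 3%. Ferrule agreement on 4.2.1: CTH not met. → 3%.
Line B: textile-working → 4.1; hand-operated → 4.1.2; reconditioned → 4.1.2.2. Scheduled 16%. No special measure applies. → 16%.
Line C: printing → 4.2; hydraulic → 4.2.3; new → 4.2.3.2. Scheduled 27%. quota on 4.2.3.2 exhausted → over-quota 45%; Ferrule agreement on 4.2.1: 4.2.3.2 not covered. → 45%.
Sum: 3% + 16% + 45% = 64%.

64%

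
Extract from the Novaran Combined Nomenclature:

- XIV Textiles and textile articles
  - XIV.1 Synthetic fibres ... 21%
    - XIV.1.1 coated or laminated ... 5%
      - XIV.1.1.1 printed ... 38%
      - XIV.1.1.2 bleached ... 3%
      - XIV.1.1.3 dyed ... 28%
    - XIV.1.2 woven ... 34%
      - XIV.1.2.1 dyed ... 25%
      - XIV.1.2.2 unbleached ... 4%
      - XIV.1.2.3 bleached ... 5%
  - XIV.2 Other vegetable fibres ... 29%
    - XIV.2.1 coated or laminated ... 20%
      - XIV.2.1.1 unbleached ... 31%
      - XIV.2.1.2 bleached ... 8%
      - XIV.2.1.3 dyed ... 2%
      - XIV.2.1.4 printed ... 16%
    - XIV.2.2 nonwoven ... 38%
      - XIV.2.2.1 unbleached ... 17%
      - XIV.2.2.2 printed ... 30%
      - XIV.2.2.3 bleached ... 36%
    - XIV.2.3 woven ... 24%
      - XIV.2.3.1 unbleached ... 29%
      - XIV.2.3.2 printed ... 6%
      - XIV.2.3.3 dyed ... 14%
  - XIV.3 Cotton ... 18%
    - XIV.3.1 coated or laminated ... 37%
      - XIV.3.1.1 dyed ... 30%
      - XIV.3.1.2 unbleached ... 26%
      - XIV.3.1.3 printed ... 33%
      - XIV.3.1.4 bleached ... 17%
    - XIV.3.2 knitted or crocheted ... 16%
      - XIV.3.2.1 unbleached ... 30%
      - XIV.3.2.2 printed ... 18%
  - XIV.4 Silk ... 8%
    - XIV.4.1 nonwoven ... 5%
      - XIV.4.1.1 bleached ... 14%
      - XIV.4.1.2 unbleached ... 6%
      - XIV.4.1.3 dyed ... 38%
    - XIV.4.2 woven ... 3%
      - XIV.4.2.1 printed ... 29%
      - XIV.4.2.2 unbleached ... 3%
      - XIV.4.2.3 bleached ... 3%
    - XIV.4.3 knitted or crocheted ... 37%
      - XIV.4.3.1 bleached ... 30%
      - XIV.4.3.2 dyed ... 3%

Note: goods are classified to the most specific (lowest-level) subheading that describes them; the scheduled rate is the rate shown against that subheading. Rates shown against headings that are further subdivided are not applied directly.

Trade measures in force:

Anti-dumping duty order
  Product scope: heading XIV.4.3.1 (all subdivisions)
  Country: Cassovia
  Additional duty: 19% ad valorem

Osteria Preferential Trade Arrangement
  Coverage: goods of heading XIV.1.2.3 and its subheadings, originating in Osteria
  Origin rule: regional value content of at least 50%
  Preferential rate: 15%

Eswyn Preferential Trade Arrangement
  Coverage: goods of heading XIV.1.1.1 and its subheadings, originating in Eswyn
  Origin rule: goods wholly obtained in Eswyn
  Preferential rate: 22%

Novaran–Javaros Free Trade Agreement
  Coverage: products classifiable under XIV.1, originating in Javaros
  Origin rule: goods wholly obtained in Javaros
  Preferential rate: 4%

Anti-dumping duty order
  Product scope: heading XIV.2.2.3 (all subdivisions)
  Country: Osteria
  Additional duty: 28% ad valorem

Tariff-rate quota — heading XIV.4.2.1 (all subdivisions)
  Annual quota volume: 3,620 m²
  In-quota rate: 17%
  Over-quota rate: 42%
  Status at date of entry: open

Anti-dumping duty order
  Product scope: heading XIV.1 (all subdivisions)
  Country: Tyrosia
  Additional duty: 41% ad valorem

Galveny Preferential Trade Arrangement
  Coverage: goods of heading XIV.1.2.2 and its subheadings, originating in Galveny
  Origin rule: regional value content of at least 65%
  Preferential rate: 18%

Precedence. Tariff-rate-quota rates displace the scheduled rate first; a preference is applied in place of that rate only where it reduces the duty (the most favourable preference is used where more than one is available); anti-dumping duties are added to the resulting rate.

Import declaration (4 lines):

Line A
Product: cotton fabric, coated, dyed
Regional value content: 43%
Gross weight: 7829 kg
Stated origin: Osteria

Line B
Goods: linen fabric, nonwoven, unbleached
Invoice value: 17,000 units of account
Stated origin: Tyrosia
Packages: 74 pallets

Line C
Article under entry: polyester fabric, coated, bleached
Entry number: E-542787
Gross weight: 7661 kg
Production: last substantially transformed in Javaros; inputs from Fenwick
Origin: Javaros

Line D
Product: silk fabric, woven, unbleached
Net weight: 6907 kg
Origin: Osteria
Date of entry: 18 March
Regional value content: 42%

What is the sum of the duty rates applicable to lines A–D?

53%

Line A: cotton → XIV.3; coated → XIV.3.1; dyed → XIV.3.1.1. Scheduled 30%. Osteria agreement on XIV.1.2.3: XIV.3.1.1 not covered. → 30%.
Line B: linen → XIV.2; nonwoven → XIV.2.2; unbleached → XIV.2.2.1. Scheduled 17%. No special measure applies. → 17%.
Line C: polyester → XIV.1; coated → XIV.1.1; bleached → XIV.1.1.2. Scheduled 3%. Javaros agreement on XIV.1: not wholly obtained. → 3%.
Line D: silk → XIV.4; woven → XIV.4.2; unbleached → XIV.4.2.2. Scheduled 3%. Osteria agreement on XIV.1.2.3: XIV.4.2.2 not covered. → 3%.
Sum: 30% + 17% + 3% + 3% = 53%.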